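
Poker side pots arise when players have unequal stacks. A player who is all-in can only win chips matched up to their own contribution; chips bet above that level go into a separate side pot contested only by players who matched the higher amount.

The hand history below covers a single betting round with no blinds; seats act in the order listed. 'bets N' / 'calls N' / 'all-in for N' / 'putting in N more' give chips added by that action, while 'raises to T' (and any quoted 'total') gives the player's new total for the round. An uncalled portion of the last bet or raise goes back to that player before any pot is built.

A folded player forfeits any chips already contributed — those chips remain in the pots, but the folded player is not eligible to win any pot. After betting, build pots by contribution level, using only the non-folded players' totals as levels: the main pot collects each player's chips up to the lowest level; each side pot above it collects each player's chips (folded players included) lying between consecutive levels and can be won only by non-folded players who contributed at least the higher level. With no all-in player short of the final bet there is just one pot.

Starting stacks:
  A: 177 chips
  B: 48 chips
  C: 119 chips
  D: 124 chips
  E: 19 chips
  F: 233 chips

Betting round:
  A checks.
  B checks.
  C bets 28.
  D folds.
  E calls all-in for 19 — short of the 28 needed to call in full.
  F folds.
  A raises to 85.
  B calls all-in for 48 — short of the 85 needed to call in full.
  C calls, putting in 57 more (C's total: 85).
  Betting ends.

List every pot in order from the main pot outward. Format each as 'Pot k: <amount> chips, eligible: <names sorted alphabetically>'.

Pot 1: 76 chips, eligible: A, B, C, E
Pot 2: 87 chips, eligible: A, B, C
Pot 3: 74 chips, eligible: A, C

Derivation:
Contributions: A=85, B=48, C=85, E=19
Folded: D, F
Pot levels (distinct totals of non-folded players): 19, 48, 85
Layer 1-19: 19 each from A, B, C, E = 19*4 = 76 chips; eligible A, B, C, E
Layer 20-48: 29 each from A, B, C = 29*3 = 87 chips; eligible A, B, C
Layer 49-85: 37 each from A, C = 37*2 = 74 chips; eligible A, C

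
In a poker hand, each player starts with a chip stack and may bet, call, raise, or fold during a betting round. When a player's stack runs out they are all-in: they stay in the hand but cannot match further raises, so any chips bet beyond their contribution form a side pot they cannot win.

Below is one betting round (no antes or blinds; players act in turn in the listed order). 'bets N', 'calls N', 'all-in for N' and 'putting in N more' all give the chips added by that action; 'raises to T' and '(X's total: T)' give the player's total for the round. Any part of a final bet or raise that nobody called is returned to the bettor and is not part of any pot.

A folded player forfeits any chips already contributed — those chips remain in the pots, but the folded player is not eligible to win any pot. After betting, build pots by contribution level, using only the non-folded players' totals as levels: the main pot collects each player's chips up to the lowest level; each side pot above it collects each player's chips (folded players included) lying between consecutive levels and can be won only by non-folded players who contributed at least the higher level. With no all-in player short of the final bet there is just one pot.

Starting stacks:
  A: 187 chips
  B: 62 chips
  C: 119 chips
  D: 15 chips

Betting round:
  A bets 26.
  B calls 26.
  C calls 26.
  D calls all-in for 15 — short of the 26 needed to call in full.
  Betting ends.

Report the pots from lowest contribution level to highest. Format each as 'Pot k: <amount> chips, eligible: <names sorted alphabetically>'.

Pot 1: 60 chips, eligible: A, B, C, D
Pot 2: 33 chips, eligible: A, B, C

Derivation:
Contributions: A=26, B=26, C=26, D=15
Pot levels (distinct totals of non-folded players): 15, 26
Layer 1-15: 15 each from A, B, C, D = 15*4 = 60 chips; eligible A, B, C, D
Layer 16-26: 11 each from A, B, C = 11*3 = 33 chips; eligible A, B, C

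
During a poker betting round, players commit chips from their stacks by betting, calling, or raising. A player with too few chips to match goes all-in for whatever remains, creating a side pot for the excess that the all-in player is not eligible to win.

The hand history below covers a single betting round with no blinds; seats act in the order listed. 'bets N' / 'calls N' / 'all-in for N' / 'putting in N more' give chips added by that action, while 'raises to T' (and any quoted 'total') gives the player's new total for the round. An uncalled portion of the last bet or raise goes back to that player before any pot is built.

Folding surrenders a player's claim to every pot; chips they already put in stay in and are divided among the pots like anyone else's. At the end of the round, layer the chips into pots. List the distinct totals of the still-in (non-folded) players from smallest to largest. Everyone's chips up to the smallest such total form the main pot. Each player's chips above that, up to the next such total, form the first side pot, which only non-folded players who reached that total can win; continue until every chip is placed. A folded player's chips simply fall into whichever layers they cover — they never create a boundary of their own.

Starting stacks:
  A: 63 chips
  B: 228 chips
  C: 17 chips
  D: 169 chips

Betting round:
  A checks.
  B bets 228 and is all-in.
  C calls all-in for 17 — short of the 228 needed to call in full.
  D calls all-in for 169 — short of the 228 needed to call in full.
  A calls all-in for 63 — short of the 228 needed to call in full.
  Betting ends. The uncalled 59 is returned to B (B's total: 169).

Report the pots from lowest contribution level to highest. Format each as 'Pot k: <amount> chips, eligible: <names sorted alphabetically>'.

Pot 1: 68 chips, eligible: A, B, C, D
Pot 2: 138 chips, eligible: A, B, D
Pot 3: 212 chips, eligible: B, D

Derivation:
Contributions (after 59 returned to B): A=63, B=169, C=17, D=169
Pot levels (distinct totals of non-folded players): 17, 63, 169
Layer 1-17: 17 each from A, B, C, D = 17*4 = 68 chips; eligible A, B, C, D
Layer 18-63: 46 each from A, B, D = 46*3 = 138 chips; eligible A, B, D
Layer 64-169: 106 each from B, D = 106*2 = 212 chips; eligible B, D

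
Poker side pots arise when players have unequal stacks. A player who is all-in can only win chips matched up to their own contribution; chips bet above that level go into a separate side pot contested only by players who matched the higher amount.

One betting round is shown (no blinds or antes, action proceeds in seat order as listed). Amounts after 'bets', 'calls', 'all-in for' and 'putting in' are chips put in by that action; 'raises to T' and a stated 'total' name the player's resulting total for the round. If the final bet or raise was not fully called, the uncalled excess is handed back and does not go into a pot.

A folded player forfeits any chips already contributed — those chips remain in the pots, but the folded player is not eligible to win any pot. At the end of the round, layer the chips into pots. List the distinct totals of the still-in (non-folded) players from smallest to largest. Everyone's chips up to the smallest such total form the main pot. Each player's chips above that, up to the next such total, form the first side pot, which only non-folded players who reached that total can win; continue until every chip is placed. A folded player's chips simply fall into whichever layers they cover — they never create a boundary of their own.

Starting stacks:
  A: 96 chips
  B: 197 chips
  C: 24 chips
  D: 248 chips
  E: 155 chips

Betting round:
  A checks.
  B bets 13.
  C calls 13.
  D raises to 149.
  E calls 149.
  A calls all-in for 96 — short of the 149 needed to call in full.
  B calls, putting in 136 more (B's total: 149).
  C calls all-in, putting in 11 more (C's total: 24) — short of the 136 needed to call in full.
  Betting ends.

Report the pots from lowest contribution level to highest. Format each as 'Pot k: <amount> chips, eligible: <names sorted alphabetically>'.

Pot 1: 120 chips, eligible: A, B, C, D, E
Pot 2: 288 chips, eligible: A, B, D, E
Pot 3: 159 chips, eligible: B, D, E

Derivation:
Contributions: A=96, B=149, C=24, D=149, E=149
Pot levels (distinct totals of non-folded players): 24, 96, 149
Layer 1-24: 24 each from A, B, C, D, E = 24*5 = 120 chips; eligible A, B, C, D, E
Layer 25-96: 72 each from A, B, D, E = 72*4 = 288 chips; eligible A, B, D, E
Layer 97-149: 53 each from B, D, E = 53*3 = 159 chips; eligible B, D, E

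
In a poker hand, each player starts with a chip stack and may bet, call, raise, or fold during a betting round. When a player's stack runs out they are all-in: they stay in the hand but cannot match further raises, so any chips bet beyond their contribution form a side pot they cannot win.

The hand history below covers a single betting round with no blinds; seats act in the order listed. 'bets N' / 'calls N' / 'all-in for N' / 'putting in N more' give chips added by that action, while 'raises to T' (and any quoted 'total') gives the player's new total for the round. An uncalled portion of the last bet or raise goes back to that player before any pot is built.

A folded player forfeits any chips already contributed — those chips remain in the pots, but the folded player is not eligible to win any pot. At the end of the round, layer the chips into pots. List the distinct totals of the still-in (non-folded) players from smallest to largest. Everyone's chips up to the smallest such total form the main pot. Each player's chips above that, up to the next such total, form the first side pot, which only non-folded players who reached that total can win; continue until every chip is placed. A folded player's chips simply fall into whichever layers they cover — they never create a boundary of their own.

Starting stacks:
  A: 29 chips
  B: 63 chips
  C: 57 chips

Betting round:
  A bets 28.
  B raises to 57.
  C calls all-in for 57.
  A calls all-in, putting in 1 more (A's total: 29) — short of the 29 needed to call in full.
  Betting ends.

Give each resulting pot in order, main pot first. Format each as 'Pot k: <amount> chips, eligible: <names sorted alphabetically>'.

Contributions: A=29, B=57, C=57
Pot levels (distinct totals of non-folded players): 29, 57
Layer 1-29: 29 each from A, B, C = 29*3 = 87 chips; eligible A, B, C
Layer 30-57: 28 each from B, C = 28*2 = 56 chips; eligible B, C

Pot 1: 87 chips, eligible: A, B, C
Pot 2: 56 chips, eligible: B, C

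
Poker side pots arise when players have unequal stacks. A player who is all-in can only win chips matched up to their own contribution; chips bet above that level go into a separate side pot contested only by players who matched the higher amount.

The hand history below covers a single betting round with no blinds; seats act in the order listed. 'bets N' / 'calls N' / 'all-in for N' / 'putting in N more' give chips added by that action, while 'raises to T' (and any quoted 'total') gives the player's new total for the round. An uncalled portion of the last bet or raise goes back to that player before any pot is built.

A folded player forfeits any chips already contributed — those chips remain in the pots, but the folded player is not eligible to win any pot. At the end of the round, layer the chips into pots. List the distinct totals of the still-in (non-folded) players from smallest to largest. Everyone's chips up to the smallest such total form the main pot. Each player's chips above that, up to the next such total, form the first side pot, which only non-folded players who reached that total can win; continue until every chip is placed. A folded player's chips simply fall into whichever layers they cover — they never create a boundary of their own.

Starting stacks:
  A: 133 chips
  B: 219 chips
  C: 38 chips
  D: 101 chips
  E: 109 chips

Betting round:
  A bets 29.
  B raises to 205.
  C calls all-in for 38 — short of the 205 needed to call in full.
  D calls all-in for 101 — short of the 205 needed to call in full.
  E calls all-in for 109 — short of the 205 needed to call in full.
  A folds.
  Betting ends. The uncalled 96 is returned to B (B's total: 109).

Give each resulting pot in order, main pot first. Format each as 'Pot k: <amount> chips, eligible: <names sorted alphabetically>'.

Pot 1: 181 chips, eligible: B, C, D, E
Pot 2: 189 chips, eligible: B, D, E
Pot 3: 16 chips, eligible: B, E

Derivation:
Contributions (after 96 returned to B): A=29, B=109, C=38, D=101, E=109
Folded: A
Pot levels (distinct totals of non-folded players): 38, 101, 109
Layer 1-38: A 29 + B 38 + C 38 + D 38 + E 38 = 181 chips; eligible B, C, D, E
Layer 39-101: 63 each from B, D, E = 63*3 = 189 chips; eligible B, D, E
Layer 102-109: 8 each from B, E = 8*2 = 16 chips; eligible B, E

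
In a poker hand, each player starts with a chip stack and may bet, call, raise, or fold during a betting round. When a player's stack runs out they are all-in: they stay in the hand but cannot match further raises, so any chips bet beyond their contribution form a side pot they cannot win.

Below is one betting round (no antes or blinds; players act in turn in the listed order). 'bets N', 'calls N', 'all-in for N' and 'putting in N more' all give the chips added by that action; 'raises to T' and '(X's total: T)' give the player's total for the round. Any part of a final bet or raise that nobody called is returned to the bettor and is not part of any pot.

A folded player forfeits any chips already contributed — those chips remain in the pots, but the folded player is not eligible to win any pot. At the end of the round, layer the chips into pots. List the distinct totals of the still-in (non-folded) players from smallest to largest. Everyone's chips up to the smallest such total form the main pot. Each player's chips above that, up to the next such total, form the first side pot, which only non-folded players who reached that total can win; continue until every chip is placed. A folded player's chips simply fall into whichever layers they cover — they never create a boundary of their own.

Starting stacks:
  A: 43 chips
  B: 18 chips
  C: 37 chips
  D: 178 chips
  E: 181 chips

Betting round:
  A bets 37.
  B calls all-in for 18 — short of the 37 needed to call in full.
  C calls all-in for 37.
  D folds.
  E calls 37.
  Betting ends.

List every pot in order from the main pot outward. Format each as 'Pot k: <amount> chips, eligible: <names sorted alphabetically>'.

Pot 1: 72 chips, eligible: A, B, C, E
Pot 2: 57 chips, eligible: A, C, E

Derivation:
Contributions: A=37, B=18, C=37, E=37
Folded: D
Pot levels (distinct totals of non-folded players): 18, 37
Layer 1-18: 18 each from A, B, C, E = 18*4 = 72 chips; eligible A, B, C, E
Layer 19-37: 19 each from A, C, E = 19*3 = 57 chips; eligible A, C, E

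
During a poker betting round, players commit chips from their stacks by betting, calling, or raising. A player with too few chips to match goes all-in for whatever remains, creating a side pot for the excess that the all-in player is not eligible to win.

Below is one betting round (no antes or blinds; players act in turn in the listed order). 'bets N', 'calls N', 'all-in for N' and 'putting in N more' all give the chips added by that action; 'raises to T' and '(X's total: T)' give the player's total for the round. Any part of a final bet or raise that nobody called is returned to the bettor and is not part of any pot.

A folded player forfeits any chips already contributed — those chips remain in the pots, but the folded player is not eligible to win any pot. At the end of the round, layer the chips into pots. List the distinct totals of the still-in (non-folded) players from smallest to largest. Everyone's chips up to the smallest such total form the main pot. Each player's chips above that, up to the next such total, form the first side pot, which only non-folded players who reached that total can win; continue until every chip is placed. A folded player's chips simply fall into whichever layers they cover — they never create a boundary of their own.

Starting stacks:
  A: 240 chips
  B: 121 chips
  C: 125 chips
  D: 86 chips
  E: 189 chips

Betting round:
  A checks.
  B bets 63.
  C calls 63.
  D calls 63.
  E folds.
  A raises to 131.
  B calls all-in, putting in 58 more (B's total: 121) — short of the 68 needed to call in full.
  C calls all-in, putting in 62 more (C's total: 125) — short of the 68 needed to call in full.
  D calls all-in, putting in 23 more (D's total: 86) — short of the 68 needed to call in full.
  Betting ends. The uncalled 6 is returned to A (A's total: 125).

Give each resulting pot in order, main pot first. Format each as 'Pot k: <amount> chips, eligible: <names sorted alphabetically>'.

Contributions (after 6 returned to A): A=125, B=121, C=125, D=86
Folded: E
Pot levels (distinct totals of non-folded players): 86, 121, 125
Layer 1-86: 86 each from A, B, C, D = 86*4 = 344 chips; eligible A, B, C, D
Layer 87-121: 35 each from A, B, C = 35*3 = 105 chips; eligible A, B, C
Layer 122-125: 4 each from A, C = 4*2 = 8 chips; eligible A, C

Pot 1: 344 chips, eligible: A, B, C, D
Pot 2: 105 chips, eligible: A, B, C
Pot 3: 8 chips, eligible: A, C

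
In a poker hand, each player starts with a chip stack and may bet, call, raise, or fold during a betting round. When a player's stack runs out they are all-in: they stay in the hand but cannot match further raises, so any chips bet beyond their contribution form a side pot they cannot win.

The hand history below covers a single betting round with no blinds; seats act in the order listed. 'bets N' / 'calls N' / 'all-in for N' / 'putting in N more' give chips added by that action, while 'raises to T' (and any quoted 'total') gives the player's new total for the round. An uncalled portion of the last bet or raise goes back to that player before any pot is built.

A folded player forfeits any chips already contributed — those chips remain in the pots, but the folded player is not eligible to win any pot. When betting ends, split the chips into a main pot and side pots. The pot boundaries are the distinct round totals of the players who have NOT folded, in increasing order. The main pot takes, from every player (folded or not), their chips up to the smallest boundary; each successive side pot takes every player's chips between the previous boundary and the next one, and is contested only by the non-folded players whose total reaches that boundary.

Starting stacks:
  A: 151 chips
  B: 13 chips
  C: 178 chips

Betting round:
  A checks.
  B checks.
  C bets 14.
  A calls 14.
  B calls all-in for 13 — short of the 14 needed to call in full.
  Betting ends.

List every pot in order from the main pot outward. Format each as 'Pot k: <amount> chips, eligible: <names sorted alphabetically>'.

Contributions: A=14, B=13, C=14
Pot levels (distinct totals of non-folded players): 13, 14
Layer 1-13: 13 each from A, B, C = 13*3 = 39 chips; eligible A, B, C
Layer 14-14: 1 each from A, C = 1*2 = 2 chips; eligible A, C

Pot 1: 39 chips, eligible: A, B, C
Pot 2: 2 chips, eligible: A, C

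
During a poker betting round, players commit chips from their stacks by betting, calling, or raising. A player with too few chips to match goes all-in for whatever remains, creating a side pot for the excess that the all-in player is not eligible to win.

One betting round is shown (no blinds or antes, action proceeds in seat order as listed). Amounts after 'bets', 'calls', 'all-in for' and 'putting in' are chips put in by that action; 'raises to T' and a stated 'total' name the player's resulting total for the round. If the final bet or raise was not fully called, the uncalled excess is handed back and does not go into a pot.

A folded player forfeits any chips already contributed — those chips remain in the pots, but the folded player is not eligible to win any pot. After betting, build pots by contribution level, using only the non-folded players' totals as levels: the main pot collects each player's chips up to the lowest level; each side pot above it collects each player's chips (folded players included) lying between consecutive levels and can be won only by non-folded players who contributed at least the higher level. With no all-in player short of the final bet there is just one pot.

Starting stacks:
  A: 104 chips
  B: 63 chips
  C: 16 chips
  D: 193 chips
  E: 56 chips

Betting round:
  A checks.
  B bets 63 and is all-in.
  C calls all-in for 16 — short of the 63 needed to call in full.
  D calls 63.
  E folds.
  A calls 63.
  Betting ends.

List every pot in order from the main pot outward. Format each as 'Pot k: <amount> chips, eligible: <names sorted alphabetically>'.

Pot 1: 64 chips, eligible: A, B, C, D
Pot 2: 141 chips, eligible: A, B, D

Derivation:
Contributions: A=63, B=63, C=16, D=63
Folded: E
Pot levels (distinct totals of non-folded players): 16, 63
Layer 1-16: 16 each from A, B, C, D = 16*4 = 64 chips; eligible A, B, C, D
Layer 17-63: 47 each from A, B, D = 47*3 = 141 chips; eligible A, B, D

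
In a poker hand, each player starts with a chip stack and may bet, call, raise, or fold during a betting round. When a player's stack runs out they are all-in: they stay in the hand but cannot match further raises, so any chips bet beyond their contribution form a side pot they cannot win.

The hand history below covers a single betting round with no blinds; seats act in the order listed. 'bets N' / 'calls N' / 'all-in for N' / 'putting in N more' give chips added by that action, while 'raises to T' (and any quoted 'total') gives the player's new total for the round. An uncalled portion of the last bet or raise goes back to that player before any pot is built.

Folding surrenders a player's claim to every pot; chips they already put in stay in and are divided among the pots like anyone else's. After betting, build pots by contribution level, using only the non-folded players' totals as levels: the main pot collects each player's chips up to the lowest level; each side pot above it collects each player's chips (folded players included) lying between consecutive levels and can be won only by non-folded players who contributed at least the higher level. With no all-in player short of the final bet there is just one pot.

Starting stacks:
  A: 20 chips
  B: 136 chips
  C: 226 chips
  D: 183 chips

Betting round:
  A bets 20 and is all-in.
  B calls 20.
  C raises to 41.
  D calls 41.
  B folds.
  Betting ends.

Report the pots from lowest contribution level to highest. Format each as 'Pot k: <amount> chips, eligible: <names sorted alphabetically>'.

Contributions: A=20, B=20, C=41, D=41
Folded: B
Pot levels (distinct totals of non-folded players): 20, 41
Layer 1-20: 20 each from A, B, C, D = 20*4 = 80 chips; eligible A, C, D
Layer 21-41: 21 each from C, D = 21*2 = 42 chips; eligible C, D

Pot 1: 80 chips, eligible: A, C, D
Pot 2: 42 chips, eligible: C, D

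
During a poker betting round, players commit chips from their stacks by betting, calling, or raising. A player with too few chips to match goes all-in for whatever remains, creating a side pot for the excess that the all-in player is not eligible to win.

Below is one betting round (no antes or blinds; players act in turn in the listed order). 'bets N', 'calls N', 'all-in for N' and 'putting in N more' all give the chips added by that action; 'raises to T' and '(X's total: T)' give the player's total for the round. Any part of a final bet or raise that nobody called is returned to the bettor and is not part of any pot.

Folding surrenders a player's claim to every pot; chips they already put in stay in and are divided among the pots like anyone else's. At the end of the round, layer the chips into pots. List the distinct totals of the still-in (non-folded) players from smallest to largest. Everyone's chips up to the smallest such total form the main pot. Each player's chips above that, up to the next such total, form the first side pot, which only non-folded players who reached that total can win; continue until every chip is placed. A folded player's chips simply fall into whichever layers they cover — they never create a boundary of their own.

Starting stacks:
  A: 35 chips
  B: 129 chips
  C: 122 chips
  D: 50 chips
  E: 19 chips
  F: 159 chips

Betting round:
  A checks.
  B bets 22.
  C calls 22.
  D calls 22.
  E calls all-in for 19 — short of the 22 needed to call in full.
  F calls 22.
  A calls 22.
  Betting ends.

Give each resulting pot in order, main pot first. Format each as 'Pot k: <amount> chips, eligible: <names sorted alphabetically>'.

Contributions: A=22, B=22, C=22, D=22, E=19, F=22
Pot levels (distinct totals of non-folded players): 19, 22
Layer 1-19: 19 each from A, B, C, D, E, F = 19*6 = 114 chips; eligible A, B, C, D, E, F
Layer 20-22: 3 each from A, B, C, D, F = 3*5 = 15 chips; eligible A, B, C, D, F

Pot 1: 114 chips, eligible: A, B, C, D, E, F
Pot 2: 15 chips, eligible: A, B, C, D, F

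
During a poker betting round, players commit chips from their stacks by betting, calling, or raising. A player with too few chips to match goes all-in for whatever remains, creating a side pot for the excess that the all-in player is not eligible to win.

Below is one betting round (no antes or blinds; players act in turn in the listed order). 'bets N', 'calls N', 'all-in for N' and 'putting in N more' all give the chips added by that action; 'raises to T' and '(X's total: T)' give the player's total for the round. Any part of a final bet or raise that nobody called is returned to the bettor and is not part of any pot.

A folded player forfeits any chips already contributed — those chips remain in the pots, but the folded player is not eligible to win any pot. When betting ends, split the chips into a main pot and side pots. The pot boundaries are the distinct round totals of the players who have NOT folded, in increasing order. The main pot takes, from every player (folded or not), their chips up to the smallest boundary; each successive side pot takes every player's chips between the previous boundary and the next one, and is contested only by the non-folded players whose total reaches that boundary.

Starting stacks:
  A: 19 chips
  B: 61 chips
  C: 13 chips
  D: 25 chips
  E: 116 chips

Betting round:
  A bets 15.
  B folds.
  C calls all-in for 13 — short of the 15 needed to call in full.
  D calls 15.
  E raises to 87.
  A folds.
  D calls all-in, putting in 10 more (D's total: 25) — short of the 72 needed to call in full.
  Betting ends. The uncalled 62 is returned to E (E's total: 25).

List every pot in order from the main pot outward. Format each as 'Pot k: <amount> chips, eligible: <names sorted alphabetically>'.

Contributions (after 62 returned to E): A=15, C=13, D=25, E=25
Folded: A, B
Pot levels (distinct totals of non-folded players): 13, 25
Layer 1-13: 13 each from A, C, D, E = 13*4 = 52 chips; eligible C, D, E
Layer 14-25: A 2 + D 12 + E 12 = 26 chips; eligible D, E

Pot 1: 52 chips, eligible: C, D, E
Pot 2: 26 chips, eligible: D, E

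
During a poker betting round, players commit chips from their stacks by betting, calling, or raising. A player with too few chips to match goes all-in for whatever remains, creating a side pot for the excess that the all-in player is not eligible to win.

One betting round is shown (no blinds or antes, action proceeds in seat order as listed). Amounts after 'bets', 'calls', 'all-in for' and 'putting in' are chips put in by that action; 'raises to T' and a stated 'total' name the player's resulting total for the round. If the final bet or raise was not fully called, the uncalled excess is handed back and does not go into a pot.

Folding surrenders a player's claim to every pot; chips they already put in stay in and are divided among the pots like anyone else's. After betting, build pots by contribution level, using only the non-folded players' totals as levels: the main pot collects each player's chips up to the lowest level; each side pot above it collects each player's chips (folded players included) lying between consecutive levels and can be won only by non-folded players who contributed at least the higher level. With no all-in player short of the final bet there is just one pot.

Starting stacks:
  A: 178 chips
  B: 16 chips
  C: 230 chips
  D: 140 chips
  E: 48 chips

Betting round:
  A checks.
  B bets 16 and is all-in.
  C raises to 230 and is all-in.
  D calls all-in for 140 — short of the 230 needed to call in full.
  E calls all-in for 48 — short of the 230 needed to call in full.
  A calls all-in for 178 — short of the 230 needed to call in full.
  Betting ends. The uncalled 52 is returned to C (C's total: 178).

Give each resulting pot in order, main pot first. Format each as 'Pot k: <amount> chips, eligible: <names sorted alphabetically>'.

Contributions (after 52 returned to C): A=178, B=16, C=178, D=140, E=48
Pot levels (distinct totals of non-folded players): 16, 48, 140, 178
Layer 1-16: 16 each from A, B, C, D, E = 16*5 = 80 chips; eligible A, B, C, D, E
Layer 17-48: 32 each from A, C, D, E = 32*4 = 128 chips; eligible A, C, D, E
Layer 49-140: 92 each from A, C, D = 92*3 = 276 chips; eligible A, C, D
Layer 141-178: 38 each from A, C = 38*2 = 76 chips; eligible A, C

Pot 1: 80 chips, eligible: A, B, C, D, E
Pot 2: 128 chips, eligible: A, C, D, E
Pot 3: 276 chips, eligible: A, C, D
Pot 4: 76 chips, eligible: A, C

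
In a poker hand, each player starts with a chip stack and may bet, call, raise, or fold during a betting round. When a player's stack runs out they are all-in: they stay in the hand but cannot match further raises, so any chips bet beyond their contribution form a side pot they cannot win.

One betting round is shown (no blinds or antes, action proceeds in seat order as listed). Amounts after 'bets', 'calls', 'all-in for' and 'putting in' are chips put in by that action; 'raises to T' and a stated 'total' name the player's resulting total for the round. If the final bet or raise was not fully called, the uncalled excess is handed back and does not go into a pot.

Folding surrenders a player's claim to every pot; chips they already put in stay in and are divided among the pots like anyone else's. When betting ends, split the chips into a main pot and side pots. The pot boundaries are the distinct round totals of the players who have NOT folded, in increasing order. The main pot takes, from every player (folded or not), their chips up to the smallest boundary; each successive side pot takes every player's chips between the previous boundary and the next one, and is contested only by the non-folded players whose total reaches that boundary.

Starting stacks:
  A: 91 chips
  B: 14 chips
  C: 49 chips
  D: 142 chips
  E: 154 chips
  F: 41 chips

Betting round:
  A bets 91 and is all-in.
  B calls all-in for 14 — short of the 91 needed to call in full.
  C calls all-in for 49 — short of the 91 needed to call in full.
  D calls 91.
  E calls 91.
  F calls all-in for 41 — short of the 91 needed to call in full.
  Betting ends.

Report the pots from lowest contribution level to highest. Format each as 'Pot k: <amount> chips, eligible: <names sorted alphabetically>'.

Pot 1: 84 chips, eligible: A, B, C, D, E, F
Pot 2: 135 chips, eligible: A, C, D, E, F
Pot 3: 32 chips, eligible: A, C, D, E
Pot 4: 126 chips, eligible: A, D, E

Derivation:
Contributions: A=91, B=14, C=49, D=91, E=91, F=41
Pot levels (distinct totals of non-folded players): 14, 41, 49, 91
Layer 1-14: 14 each from A, B, C, D, E, F = 14*6 = 84 chips; eligible A, B, C, D, E, F
Layer 15-41: 27 each from A, C, D, E, F = 27*5 = 135 chips; eligible A, C, D, E, F
Layer 42-49: 8 each from A, C, D, E = 8*4 = 32 chips; eligible A, C, D, E
Layer 50-91: 42 each from A, D, E = 42*3 = 126 chips; eligible A, D, E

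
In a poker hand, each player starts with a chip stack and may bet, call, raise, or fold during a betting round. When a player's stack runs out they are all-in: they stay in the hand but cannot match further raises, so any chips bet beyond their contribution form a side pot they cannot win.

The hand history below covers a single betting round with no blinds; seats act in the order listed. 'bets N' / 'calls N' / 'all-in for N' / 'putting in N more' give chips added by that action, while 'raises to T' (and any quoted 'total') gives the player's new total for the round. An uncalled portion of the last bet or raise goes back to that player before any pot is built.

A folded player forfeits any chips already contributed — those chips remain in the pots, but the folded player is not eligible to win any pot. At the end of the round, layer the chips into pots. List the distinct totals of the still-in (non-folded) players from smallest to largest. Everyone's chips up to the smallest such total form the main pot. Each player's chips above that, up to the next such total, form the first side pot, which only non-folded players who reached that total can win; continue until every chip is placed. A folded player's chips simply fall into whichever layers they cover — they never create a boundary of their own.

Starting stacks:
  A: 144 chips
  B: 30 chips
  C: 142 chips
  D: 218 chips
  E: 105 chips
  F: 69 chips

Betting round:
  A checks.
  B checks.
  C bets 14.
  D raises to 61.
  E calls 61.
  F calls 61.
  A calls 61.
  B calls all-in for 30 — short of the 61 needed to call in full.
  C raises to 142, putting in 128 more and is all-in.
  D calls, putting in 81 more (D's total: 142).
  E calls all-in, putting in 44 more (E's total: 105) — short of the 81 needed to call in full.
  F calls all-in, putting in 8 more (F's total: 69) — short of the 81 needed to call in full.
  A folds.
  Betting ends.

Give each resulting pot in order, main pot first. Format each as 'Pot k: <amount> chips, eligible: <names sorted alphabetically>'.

Pot 1: 180 chips, eligible: B, C, D, E, F
Pot 2: 187 chips, eligible: C, D, E, F
Pot 3: 108 chips, eligible: C, D, E
Pot 4: 74 chips, eligible: C, D

Derivation:
Contributions: A=61, B=30, C=142, D=142, E=105, F=69
Folded: A
Pot levels (distinct totals of non-folded players): 30, 69, 105, 142
Layer 1-30: 30 each from A, B, C, D, E, F = 30*6 = 180 chips; eligible B, C, D, E, F
Layer 31-69: A 31 + C 39 + D 39 + E 39 + F 39 = 187 chips; eligible C, D, E, F
Layer 70-105: 36 each from C, D, E = 36*3 = 108 chips; eligible C, D, E
Layer 106-142: 37 each from C, D = 37*2 = 74 chips; eligible C, D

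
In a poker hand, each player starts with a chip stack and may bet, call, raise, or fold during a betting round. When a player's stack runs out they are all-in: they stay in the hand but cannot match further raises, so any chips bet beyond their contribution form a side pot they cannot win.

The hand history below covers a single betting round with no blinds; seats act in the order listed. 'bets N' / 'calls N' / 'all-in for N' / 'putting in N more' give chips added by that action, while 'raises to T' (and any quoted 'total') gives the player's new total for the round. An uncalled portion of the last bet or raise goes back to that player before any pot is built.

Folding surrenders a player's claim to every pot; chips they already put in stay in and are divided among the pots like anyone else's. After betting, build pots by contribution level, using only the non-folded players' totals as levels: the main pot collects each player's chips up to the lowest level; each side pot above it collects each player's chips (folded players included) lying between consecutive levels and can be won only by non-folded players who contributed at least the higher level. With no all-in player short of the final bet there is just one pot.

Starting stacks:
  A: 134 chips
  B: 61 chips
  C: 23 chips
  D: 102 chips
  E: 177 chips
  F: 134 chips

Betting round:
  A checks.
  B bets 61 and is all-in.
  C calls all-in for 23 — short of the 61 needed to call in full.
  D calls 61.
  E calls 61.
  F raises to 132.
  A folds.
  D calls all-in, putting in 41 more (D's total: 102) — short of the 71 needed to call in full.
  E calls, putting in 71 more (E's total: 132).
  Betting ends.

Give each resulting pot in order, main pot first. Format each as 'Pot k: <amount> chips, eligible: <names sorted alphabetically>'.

Pot 1: 115 chips, eligible: B, C, D, E, F
Pot 2: 152 chips, eligible: B, D, E, F
Pot 3: 123 chips, eligible: D, E, F
Pot 4: 60 chips, eligible: E, F

Derivation:
Contributions: B=61, C=23, D=102, E=132, F=132
Folded: A
Pot levels (distinct totals of non-folded players): 23, 61, 102, 132
Layer 1-23: 23 each from B, C, D, E, F = 23*5 = 115 chips; eligible B, C, D, E, F
Layer 24-61: 38 each from B, D, E, F = 38*4 = 152 chips; eligible B, D, E, F
Layer 62-102: 41 each from D, E, F = 41*3 = 123 chips; eligible D, E, F
Layer 103-132: 30 each from E, F = 30*2 = 60 chips; eligible E, F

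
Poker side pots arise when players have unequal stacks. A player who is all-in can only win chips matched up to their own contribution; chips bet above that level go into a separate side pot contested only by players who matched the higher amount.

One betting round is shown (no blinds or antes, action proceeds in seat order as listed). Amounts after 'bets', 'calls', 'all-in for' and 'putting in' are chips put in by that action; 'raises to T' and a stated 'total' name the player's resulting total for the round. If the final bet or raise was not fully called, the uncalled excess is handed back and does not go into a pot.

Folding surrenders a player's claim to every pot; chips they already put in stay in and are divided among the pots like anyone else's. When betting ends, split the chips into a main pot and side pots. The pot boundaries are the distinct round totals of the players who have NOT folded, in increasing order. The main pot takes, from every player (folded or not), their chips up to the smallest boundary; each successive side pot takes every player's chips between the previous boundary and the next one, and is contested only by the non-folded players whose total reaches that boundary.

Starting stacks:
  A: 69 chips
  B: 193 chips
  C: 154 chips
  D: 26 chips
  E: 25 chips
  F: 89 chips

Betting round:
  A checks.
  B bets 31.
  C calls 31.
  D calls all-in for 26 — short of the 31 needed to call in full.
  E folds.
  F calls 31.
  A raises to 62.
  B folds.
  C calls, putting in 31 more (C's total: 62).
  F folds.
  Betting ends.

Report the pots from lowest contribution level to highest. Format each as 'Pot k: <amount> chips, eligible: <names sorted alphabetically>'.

Pot 1: 130 chips, eligible: A, C, D
Pot 2: 82 chips, eligible: A, C

Derivation:
Contributions: A=62, B=31, C=62, D=26, F=31
Folded: B, E, F
Pot levels (distinct totals of non-folded players): 26, 62
Layer 1-26: 26 each from A, B, C, D, F = 26*5 = 130 chips; eligible A, C, D
Layer 27-62: A 36 + B 5 + C 36 + F 5 = 82 chips; eligible A, C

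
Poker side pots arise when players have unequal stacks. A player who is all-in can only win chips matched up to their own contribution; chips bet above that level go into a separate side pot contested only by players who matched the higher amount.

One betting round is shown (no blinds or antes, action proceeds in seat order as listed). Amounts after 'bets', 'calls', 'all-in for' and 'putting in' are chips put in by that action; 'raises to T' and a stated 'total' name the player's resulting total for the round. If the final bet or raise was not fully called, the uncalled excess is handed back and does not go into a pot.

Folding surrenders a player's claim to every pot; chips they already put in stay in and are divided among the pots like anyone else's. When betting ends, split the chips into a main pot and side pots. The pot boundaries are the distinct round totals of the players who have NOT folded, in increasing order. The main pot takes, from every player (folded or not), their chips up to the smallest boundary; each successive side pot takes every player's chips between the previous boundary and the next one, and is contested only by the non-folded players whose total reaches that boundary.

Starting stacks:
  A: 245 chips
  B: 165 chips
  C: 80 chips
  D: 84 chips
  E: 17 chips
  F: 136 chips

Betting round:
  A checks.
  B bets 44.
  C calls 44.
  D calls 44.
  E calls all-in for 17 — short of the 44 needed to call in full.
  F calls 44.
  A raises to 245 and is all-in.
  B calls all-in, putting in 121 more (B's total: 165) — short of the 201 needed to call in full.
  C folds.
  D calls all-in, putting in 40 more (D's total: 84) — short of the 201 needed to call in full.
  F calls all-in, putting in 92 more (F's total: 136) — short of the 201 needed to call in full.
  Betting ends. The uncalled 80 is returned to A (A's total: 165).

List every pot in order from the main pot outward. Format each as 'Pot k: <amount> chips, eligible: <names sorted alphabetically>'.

Pot 1: 102 chips, eligible: A, B, D, E, F
Pot 2: 295 chips, eligible: A, B, D, F
Pot 3: 156 chips, eligible: A, B, F
Pot 4: 58 chips, eligible: A, B

Derivation:
Contributions (after 80 returned to A): A=165, B=165, C=44, D=84, E=17, F=136
Folded: C
Pot levels (distinct totals of non-folded players): 17, 84, 136, 165
Layer 1-17: 17 each from A, B, C, D, E, F = 17*6 = 102 chips; eligible A, B, D, E, F
Layer 18-84: A 67 + B 67 + C 27 + D 67 + F 67 = 295 chips; eligible A, B, D, F
Layer 85-136: 52 each from A, B, F = 52*3 = 156 chips; eligible A, B, F
Layer 137-165: 29 each from A, B = 29*2 = 58 chips; eligible A, B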